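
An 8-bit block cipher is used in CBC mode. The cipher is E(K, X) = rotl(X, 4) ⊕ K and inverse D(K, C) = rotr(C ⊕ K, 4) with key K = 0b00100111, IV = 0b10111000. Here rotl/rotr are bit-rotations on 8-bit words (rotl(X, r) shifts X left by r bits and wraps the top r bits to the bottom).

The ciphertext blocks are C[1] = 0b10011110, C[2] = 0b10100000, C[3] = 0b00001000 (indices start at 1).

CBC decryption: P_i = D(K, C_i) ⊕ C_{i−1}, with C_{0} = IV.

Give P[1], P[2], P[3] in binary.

P[1] = 0b00100011, P[2] = 0b11100110, P[3] = 0b01010010

P[1]: D(K, 0b10011110) = 0b10011011; 0b10011011 ⊕ 0b10111000 = 0b00100011.
P[2]: D(K, 0b10100000) = 0b01111000; 0b01111000 ⊕ 0b10011110 = 0b11100110.
P[3]: D(K, 0b00001000) = 0b11110010; 0b11110010 ⊕ 0b10100000 = 0b01010010.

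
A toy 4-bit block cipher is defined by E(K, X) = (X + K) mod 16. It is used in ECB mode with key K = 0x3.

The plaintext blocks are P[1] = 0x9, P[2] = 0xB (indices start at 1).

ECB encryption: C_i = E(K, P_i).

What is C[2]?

C[2]: E(K, 0xB) = 0xE.

C[2] = 0xE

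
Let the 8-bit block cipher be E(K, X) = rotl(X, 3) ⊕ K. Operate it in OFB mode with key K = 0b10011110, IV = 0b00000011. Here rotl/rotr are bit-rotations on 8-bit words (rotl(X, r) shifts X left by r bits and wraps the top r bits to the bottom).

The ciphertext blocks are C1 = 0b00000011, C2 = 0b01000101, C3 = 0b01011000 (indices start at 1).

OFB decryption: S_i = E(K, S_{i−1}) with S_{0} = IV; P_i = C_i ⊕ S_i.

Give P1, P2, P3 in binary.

P1: S = E(K, 0b00000011) = 0b10000110; 0b00000011 ⊕ 0b10000110 = 0b10000101.
P2: S = E(K, 0b10000110) = 0b10101010; 0b01000101 ⊕ 0b10101010 = 0b11101111.
P3: S = E(K, 0b10101010) = 0b11001011; 0b01011000 ⊕ 0b11001011 = 0b10010011.

P1 = 0b10000101, P2 = 0b11101111, P3 = 0b10010011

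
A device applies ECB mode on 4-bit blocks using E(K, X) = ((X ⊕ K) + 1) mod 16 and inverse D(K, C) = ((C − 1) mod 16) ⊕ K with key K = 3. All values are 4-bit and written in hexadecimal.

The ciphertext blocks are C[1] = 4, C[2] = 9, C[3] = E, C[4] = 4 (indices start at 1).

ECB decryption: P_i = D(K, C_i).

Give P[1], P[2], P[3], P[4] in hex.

P[1]: D(K, 4) = 0.
P[2]: D(K, 9) = B.
P[3]: D(K, E) = E.
P[4]: D(K, 4) = 0.

P[1] = 0, P[2] = B, P[3] = E, P[4] = 0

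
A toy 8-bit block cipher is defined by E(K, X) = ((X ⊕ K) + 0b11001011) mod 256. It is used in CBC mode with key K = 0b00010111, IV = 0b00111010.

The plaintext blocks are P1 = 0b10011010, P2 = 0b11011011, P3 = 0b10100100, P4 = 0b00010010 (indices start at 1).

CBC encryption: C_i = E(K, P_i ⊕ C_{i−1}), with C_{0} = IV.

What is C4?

C1: P1 ⊕ 0b00111010 = 0b10100000; E(K, 0b10100000) = 0b10000010.
C2: P2 ⊕ 0b10000010 = 0b01011001; E(K, 0b01011001) = 0b00011001.
C3: P3 ⊕ 0b00011001 = 0b10111101; E(K, 0b10111101) = 0b01110101.
C4: P4 ⊕ 0b01110101 = 0b01100111; E(K, 0b01100111) = 0b00111011.

C4 = 0b00111011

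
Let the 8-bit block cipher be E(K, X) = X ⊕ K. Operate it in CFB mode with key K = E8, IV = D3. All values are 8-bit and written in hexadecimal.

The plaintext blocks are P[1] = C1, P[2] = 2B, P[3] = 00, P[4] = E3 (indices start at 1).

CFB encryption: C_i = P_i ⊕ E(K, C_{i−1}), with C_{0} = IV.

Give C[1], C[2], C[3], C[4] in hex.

C[1] = FA, C[2] = 39, C[3] = D1, C[4] = DA

C[1]: E(K, D3) = 3B; C1 ⊕ 3B = FA.
C[2]: E(K, FA) = 12; 2B ⊕ 12 = 39.
C[3]: E(K, 39) = D1; 00 ⊕ D1 = D1.
C[4]: E(K, D1) = 39; E3 ⊕ 39 = DA.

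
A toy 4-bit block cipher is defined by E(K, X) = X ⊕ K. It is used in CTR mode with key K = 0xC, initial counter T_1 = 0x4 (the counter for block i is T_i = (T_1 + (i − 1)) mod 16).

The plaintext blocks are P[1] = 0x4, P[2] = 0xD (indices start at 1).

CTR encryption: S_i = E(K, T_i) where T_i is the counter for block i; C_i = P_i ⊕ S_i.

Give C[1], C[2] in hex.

C[1]: T = 0x4, S = E(K, T) = 0x8; 0x4 ⊕ 0x8 = 0xC.
C[2]: T = 0x5, S = E(K, T) = 0x9; 0xD ⊕ 0x9 = 0x4.

C[1] = 0xC, C[2] = 0x4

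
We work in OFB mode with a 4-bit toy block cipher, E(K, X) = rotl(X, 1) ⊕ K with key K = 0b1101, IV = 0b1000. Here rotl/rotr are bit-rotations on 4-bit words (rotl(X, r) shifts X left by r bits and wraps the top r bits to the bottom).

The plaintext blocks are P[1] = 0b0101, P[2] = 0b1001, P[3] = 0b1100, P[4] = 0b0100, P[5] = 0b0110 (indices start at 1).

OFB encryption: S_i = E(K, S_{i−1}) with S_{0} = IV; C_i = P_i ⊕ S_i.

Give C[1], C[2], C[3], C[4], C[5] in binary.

C[1] = 0b1001, C[2] = 0b1101, C[3] = 0b1001, C[4] = 0b0011, C[5] = 0b0101

C[1]: S = E(K, 0b1000) = 0b1100; 0b0101 ⊕ 0b1100 = 0b1001.
C[2]: S = E(K, 0b1100) = 0b0100; 0b1001 ⊕ 0b0100 = 0b1101.
C[3]: S = E(K, 0b0100) = 0b0101; 0b1100 ⊕ 0b0101 = 0b1001.
C[4]: S = E(K, 0b0101) = 0b0111; 0b0100 ⊕ 0b0111 = 0b0011.
C[5]: S = E(K, 0b0111) = 0b0011; 0b0110 ⊕ 0b0011 = 0b0101.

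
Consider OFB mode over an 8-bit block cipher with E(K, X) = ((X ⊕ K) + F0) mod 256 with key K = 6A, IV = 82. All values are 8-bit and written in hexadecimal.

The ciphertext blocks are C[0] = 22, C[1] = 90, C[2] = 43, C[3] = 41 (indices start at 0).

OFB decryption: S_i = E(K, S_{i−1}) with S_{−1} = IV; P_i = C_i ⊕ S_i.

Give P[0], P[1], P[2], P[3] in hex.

P[0]: S = E(K, 82) = D8; 22 ⊕ D8 = FA.
P[1]: S = E(K, D8) = A2; 90 ⊕ A2 = 32.
P[2]: S = E(K, A2) = B8; 43 ⊕ B8 = FB.
P[3]: S = E(K, B8) = C2; 41 ⊕ C2 = 83.

P[0] = FA, P[1] = 32, P[2] = FB, P[3] = 83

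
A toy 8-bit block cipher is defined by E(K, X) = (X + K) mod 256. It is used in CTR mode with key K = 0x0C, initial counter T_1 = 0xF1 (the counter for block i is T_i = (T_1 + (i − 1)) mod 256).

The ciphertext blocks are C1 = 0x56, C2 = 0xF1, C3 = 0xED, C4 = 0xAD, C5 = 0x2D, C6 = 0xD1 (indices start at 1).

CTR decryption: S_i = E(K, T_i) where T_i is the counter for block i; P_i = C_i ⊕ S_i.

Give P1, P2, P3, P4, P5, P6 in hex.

P1: T = 0xF1, S = E(K, T) = 0xFD; 0x56 ⊕ 0xFD = 0xAB.
P2: T = 0xF2, S = E(K, T) = 0xFE; 0xF1 ⊕ 0xFE = 0x0F.
P3: T = 0xF3, S = E(K, T) = 0xFF; 0xED ⊕ 0xFF = 0x12.
P4: T = 0xF4, S = E(K, T) = 0x00; 0xAD ⊕ 0x00 = 0xAD.
P5: T = 0xF5, S = E(K, T) = 0x01; 0x2D ⊕ 0x01 = 0x2C.
P6: T = 0xF6, S = E(K, T) = 0x02; 0xD1 ⊕ 0x02 = 0xD3.

P1 = 0xAB, P2 = 0x0F, P3 = 0x12, P4 = 0xAD, P5 = 0x2C, P6 = 0xD3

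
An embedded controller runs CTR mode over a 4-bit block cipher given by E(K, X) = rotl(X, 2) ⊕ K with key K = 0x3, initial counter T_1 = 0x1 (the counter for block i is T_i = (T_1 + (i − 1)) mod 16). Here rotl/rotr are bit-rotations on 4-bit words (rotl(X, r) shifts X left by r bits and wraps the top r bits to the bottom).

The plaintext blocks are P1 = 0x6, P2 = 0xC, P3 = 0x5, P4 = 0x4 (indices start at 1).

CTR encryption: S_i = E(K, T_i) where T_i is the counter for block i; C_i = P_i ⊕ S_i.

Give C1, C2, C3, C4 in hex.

C1 = 0x1, C2 = 0x7, C3 = 0xA, C4 = 0x6

C1: T = 0x1, S = E(K, T) = 0x7; 0x6 ⊕ 0x7 = 0x1.
C2: T = 0x2, S = E(K, T) = 0xB; 0xC ⊕ 0xB = 0x7.
C3: T = 0x3, S = E(K, T) = 0xF; 0x5 ⊕ 0xF = 0xA.
C4: T = 0x4, S = E(K, T) = 0x2; 0x4 ⊕ 0x2 = 0x6.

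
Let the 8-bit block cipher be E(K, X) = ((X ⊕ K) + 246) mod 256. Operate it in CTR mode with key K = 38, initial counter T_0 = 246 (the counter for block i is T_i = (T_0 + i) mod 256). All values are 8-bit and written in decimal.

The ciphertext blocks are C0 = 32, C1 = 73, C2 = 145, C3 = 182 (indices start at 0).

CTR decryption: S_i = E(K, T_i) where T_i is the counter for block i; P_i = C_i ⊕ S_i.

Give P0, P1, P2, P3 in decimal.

P0 = 230, P1 = 142, P2 = 69, P3 = 99

P0: T = 246, S = E(K, T) = 198; 32 ⊕ 198 = 230.
P1: T = 247, S = E(K, T) = 199; 73 ⊕ 199 = 142.
P2: T = 248, S = E(K, T) = 212; 145 ⊕ 212 = 69.
P3: T = 249, S = E(K, T) = 213; 182 ⊕ 213 = 99.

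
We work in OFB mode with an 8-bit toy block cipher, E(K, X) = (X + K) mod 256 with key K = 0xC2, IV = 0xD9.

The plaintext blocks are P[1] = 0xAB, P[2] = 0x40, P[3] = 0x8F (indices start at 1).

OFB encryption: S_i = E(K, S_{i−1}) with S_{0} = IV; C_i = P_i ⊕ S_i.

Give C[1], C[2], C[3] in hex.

C[1] = 0x30, C[2] = 0x1D, C[3] = 0x90

C[1]: S = E(K, 0xD9) = 0x9B; 0xAB ⊕ 0x9B = 0x30.
C[2]: S = E(K, 0x9B) = 0x5D; 0x40 ⊕ 0x5D = 0x1D.
C[3]: S = E(K, 0x5D) = 0x1F; 0x8F ⊕ 0x1F = 0x90.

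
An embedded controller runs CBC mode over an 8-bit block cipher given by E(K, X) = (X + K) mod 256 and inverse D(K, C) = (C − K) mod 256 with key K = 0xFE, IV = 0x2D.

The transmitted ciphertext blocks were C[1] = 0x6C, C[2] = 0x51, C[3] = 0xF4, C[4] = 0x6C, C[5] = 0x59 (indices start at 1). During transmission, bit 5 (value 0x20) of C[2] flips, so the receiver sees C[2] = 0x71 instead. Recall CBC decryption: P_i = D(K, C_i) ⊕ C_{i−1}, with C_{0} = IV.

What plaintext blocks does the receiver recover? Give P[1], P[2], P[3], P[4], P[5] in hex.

P[1] = 0x43, P[2] = 0x1F, P[3] = 0x87, P[4] = 0x9A, P[5] = 0x37

Only C[2] changed, to 0x71. In CBC, a change in C_i garbles P_i and flips the same bit in P_{i+1}. Decrypting the received ciphertext:
P[1]: D(K, 0x6C) = 0x6E; 0x6E ⊕ 0x2D = 0x43.
P[2]: D(K, 0x71) = 0x73; 0x73 ⊕ 0x6C = 0x1F.
P[3]: D(K, 0xF4) = 0xF6; 0xF6 ⊕ 0x71 = 0x87.
P[4]: D(K, 0x6C) = 0x6E; 0x6E ⊕ 0xF4 = 0x9A.
P[5]: D(K, 0x59) = 0x5B; 0x5B ⊕ 0x6C = 0x37.
Blocks that differ from the original plaintext: P[2], P[3].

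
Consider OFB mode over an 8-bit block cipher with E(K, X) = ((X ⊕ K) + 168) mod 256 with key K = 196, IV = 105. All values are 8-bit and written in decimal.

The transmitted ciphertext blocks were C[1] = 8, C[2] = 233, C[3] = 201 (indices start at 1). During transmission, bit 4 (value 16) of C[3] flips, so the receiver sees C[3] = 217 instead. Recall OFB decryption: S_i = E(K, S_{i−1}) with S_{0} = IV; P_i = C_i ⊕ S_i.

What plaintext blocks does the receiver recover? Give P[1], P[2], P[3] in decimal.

Only C[3] changed, to 217. In OFB, a change in C_i flips the same bit in P_i only; the keystream is unaffected. Decrypting the received ciphertext:
P[1]: S = E(K, 105) = 85; 8 ⊕ 85 = 93.
P[2]: S = E(K, 85) = 57; 233 ⊕ 57 = 208.
P[3]: S = E(K, 57) = 165; 217 ⊕ 165 = 124.
Blocks that differ from the original plaintext: P[3].

P[1] = 93, P[2] = 208, P[3] = 124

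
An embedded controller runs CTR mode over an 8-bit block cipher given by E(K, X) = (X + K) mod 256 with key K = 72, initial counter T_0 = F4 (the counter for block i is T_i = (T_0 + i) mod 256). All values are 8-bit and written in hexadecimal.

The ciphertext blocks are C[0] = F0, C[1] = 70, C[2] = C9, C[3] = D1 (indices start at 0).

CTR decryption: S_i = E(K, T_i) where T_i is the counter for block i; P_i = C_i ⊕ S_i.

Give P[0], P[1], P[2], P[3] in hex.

P[0]: T = F4, S = E(K, T) = 66; F0 ⊕ 66 = 96.
P[1]: T = F5, S = E(K, T) = 67; 70 ⊕ 67 = 17.
P[2]: T = F6, S = E(K, T) = 68; C9 ⊕ 68 = A1.
P[3]: T = F7, S = E(K, T) = 69; D1 ⊕ 69 = B8.

P[0] = 96, P[1] = 17, P[2] = A1, P[3] = B8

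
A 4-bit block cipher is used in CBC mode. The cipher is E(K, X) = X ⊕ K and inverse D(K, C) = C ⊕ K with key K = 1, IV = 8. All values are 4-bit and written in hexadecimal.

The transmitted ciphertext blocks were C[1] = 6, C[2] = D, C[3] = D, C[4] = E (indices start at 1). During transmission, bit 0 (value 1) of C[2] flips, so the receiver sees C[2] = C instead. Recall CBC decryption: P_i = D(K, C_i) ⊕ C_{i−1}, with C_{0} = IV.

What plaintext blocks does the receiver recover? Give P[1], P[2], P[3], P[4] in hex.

P[1] = F, P[2] = B, P[3] = 0, P[4] = 2

Only C[2] changed, to C. In CBC, a change in C_i garbles P_i and flips the same bit in P_{i+1}. Decrypting the received ciphertext:
P[1]: D(K, 6) = 7; 7 ⊕ 8 = F.
P[2]: D(K, C) = D; D ⊕ 6 = B.
P[3]: D(K, D) = C; C ⊕ C = 0.
P[4]: D(K, E) = F; F ⊕ D = 2.
Blocks that differ from the original plaintext: P[2], P[3].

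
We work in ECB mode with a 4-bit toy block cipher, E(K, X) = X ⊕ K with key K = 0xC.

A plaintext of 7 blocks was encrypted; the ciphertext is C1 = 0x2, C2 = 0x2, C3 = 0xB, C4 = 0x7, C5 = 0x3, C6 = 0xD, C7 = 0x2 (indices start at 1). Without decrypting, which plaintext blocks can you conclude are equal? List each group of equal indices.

P1 = P2 = P7

ECB encrypts each block independently with the same key, so equal ciphertext blocks imply equal plaintext blocks.
C1 = C2 = C7 = 0x2, so P1 = P2 = P7.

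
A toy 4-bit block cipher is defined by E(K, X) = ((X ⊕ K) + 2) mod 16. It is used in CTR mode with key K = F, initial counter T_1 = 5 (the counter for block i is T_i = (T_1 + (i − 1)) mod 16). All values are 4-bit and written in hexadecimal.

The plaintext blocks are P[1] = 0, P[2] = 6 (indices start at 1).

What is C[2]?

CTR encryption: S_i = E(K, T_i) where T_i is the counter for block i; C_i = P_i ⊕ S_i.
C[1]: T = 5, S = E(K, T) = C; 0 ⊕ C = C.
C[2]: T = 6, S = E(K, T) = B; 6 ⊕ B = D.

C[2] = D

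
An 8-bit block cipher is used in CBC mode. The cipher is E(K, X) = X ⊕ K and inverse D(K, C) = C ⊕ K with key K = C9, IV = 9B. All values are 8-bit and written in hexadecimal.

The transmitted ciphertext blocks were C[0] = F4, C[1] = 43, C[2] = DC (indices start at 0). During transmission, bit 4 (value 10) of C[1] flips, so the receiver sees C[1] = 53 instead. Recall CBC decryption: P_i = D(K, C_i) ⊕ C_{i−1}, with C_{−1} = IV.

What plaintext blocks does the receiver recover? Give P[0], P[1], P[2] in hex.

Only C[1] changed, to 53. In CBC, a change in C_i garbles P_i and flips the same bit in P_{i+1}. Decrypting the received ciphertext:
P[0]: D(K, F4) = 3D; 3D ⊕ 9B = A6.
P[1]: D(K, 53) = 9A; 9A ⊕ F4 = 6E.
P[2]: D(K, DC) = 15; 15 ⊕ 53 = 46.
Blocks that differ from the original plaintext: P[1], P[2].

P[0] = A6, P[1] = 6E, P[2] = 46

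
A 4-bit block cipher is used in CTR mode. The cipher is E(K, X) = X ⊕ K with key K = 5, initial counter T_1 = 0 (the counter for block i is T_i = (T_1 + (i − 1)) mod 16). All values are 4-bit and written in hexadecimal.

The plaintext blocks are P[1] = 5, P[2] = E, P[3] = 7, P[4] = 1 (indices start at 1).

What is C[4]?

C[4] = 7

CTR encryption: S_i = E(K, T_i) where T_i is the counter for block i; C_i = P_i ⊕ S_i.
C[1]: T = 0, S = E(K, T) = 5; 5 ⊕ 5 = 0.
C[2]: T = 1, S = E(K, T) = 4; E ⊕ 4 = A.
C[3]: T = 2, S = E(K, T) = 7; 7 ⊕ 7 = 0.
C[4]: T = 3, S = E(K, T) = 6; 1 ⊕ 6 = 7.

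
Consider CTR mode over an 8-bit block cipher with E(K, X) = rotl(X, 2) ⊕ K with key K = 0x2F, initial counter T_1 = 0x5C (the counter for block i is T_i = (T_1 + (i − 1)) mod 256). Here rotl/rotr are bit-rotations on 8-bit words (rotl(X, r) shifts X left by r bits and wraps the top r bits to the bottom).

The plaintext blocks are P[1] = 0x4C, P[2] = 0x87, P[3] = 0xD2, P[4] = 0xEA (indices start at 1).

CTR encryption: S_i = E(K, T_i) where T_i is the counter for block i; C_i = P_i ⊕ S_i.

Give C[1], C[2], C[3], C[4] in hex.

C[1]: T = 0x5C, S = E(K, T) = 0x5E; 0x4C ⊕ 0x5E = 0x12.
C[2]: T = 0x5D, S = E(K, T) = 0x5A; 0x87 ⊕ 0x5A = 0xDD.
C[3]: T = 0x5E, S = E(K, T) = 0x56; 0xD2 ⊕ 0x56 = 0x84.
C[4]: T = 0x5F, S = E(K, T) = 0x52; 0xEA ⊕ 0x52 = 0xB8.

C[1] = 0x12, C[2] = 0xDD, C[3] = 0x84, C[4] = 0xB8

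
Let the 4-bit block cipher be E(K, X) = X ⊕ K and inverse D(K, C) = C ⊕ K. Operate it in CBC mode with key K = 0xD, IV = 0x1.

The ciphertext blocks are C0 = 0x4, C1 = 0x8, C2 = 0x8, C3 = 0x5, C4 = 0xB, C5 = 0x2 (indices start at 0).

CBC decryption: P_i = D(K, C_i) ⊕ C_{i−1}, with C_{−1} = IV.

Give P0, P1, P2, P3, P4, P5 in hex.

P0: D(K, 0x4) = 0x9; 0x9 ⊕ 0x1 = 0x8.
P1: D(K, 0x8) = 0x5; 0x5 ⊕ 0x4 = 0x1.
P2: D(K, 0x8) = 0x5; 0x5 ⊕ 0x8 = 0xD.
P3: D(K, 0x5) = 0x8; 0x8 ⊕ 0x8 = 0x0.
P4: D(K, 0xB) = 0x6; 0x6 ⊕ 0x5 = 0x3.
P5: D(K, 0x2) = 0xF; 0xF ⊕ 0xB = 0x4.

P0 = 0x8, P1 = 0x1, P2 = 0xD, P3 = 0x0, P4 = 0x3, P5 = 0x4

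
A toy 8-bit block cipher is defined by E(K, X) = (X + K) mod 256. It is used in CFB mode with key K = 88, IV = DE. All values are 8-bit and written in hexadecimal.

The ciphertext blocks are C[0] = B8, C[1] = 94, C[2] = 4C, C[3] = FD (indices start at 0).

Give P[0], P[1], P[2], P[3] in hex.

CFB decryption: P_i = C_i ⊕ E(K, C_{i−1}), with C_{−1} = IV.
P[0]: E(K, DE) = 66; B8 ⊕ 66 = DE.
P[1]: E(K, B8) = 40; 94 ⊕ 40 = D4.
P[2]: E(K, 94) = 1C; 4C ⊕ 1C = 50.
P[3]: E(K, 4C) = D4; FD ⊕ D4 = 29.

P[0] = DE, P[1] = D4, P[2] = 50, P[3] = 29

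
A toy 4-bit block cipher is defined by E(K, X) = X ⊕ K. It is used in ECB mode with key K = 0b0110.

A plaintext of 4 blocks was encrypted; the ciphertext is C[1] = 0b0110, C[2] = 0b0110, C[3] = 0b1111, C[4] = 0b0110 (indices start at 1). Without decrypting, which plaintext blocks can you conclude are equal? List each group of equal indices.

ECB encrypts each block independently with the same key, so equal ciphertext blocks imply equal plaintext blocks.
C[1] = C[2] = C[4] = 0b0110, so P[1] = P[2] = P[4].

P[1] = P[2] = P[4]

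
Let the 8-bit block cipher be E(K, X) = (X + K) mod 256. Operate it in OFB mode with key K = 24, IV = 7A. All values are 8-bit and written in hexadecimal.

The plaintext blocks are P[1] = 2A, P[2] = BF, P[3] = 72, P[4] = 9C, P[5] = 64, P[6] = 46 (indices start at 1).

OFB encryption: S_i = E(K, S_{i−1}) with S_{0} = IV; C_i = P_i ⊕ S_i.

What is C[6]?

C[1]: S = E(K, 7A) = 9E; 2A ⊕ 9E = B4.
C[2]: S = E(K, 9E) = C2; BF ⊕ C2 = 7D.
C[3]: S = E(K, C2) = E6; 72 ⊕ E6 = 94.
C[4]: S = E(K, E6) = 0A; 9C ⊕ 0A = 96.
C[5]: S = E(K, 0A) = 2E; 64 ⊕ 2E = 4A.
C[6]: S = E(K, 2E) = 52; 46 ⊕ 52 = 14.

C[6] = 14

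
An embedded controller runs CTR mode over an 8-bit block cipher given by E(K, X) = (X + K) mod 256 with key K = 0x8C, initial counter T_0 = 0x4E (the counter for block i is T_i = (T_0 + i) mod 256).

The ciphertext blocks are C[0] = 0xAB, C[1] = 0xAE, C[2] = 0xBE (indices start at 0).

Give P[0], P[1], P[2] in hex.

P[0] = 0x71, P[1] = 0x75, P[2] = 0x62

CTR decryption: S_i = E(K, T_i) where T_i is the counter for block i; P_i = C_i ⊕ S_i.
P[0]: T = 0x4E, S = E(K, T) = 0xDA; 0xAB ⊕ 0xDA = 0x71.
P[1]: T = 0x4F, S = E(K, T) = 0xDB; 0xAE ⊕ 0xDB = 0x75.
P[2]: T = 0x50, S = E(K, T) = 0xDC; 0xBE ⊕ 0xDC = 0x62.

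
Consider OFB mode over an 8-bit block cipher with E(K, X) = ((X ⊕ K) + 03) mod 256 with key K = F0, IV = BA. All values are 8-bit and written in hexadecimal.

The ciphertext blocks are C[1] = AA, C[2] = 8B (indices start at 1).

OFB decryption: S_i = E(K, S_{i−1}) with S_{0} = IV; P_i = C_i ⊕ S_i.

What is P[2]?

P[2] = 4B

P[1]: S = E(K, BA) = 4D; AA ⊕ 4D = E7.
P[2]: S = E(K, 4D) = C0; 8B ⊕ C0 = 4B.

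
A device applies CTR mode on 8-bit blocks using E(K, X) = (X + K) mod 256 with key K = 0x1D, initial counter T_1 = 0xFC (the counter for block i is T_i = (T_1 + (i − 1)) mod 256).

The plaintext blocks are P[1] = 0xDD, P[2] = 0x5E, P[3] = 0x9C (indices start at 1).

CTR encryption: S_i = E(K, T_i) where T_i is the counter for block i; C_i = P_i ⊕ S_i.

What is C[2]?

C[2] = 0x44

C[1]: T = 0xFC, S = E(K, T) = 0x19; 0xDD ⊕ 0x19 = 0xC4.
C[2]: T = 0xFD, S = E(K, T) = 0x1A; 0x5E ⊕ 0x1A = 0x44.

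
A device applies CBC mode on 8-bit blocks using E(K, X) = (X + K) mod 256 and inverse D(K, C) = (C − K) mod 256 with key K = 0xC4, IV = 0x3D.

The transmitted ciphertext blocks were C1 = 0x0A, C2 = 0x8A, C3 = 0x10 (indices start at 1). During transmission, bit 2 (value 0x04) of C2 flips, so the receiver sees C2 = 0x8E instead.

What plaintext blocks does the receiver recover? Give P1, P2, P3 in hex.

CBC decryption: P_i = D(K, C_i) ⊕ C_{i−1}, with C_{0} = IV.
Only C2 changed, to 0x8E. In CBC, a change in C_i garbles P_i and flips the same bit in P_{i+1}. Decrypting the received ciphertext:
P1: D(K, 0x0A) = 0x46; 0x46 ⊕ 0x3D = 0x7B.
P2: D(K, 0x8E) = 0xCA; 0xCA ⊕ 0x0A = 0xC0.
P3: D(K, 0x10) = 0x4C; 0x4C ⊕ 0x8E = 0xC2.
Blocks that differ from the original plaintext: P2, P3.

P1 = 0x7B, P2 = 0xC0, P3 = 0xC2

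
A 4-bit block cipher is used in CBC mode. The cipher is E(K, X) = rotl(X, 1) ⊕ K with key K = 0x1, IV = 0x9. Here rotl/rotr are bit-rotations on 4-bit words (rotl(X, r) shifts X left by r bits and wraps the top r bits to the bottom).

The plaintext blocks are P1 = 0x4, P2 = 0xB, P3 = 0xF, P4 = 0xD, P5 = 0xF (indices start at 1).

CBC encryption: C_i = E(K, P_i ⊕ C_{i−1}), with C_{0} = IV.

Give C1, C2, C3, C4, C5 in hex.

C1 = 0xA, C2 = 0x3, C3 = 0x8, C4 = 0xB, C5 = 0x9

C1: P1 ⊕ 0x9 = 0xD; E(K, 0xD) = 0xA.
C2: P2 ⊕ 0xA = 0x1; E(K, 0x1) = 0x3.
C3: P3 ⊕ 0x3 = 0xC; E(K, 0xC) = 0x8.
C4: P4 ⊕ 0x8 = 0x5; E(K, 0x5) = 0xB.
C5: P5 ⊕ 0xB = 0x4; E(K, 0x4) = 0x9.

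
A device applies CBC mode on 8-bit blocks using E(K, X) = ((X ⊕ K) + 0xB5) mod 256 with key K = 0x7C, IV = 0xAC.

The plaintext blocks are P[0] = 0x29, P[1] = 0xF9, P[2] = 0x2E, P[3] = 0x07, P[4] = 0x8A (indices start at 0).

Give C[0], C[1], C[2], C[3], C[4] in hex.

C[0] = 0xAE, C[1] = 0xE0, C[2] = 0x67, C[3] = 0xD1, C[4] = 0xDC

CBC encryption: C_i = E(K, P_i ⊕ C_{i−1}), with C_{−1} = IV.
C[0]: P[0] ⊕ 0xAC = 0x85; E(K, 0x85) = 0xAE.
C[1]: P[1] ⊕ 0xAE = 0x57; E(K, 0x57) = 0xE0.
C[2]: P[2] ⊕ 0xE0 = 0xCE; E(K, 0xCE) = 0x67.
C[3]: P[3] ⊕ 0x67 = 0x60; E(K, 0x60) = 0xD1.
C[4]: P[4] ⊕ 0xD1 = 0x5B; E(K, 0x5B) = 0xDC.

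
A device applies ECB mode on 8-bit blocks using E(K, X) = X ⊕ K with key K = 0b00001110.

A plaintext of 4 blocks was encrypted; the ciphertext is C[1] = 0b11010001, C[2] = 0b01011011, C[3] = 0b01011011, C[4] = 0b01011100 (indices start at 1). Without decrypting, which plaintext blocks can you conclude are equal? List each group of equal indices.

ECB encrypts each block independently with the same key, so equal ciphertext blocks imply equal plaintext blocks.
C[2] = C[3] = 0b01011011, so P[2] = P[3].

P[2] = P[3]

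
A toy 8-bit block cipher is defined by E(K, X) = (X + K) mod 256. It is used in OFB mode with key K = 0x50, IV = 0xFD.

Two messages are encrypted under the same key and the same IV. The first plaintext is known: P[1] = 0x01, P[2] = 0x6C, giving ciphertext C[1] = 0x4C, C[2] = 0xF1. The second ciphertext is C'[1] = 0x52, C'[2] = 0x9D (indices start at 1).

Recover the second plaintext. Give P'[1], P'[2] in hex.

In OFB with a reused IV, both messages share the same keystream S_i, so C_i ⊕ C'_i = P_i ⊕ P'_i and thus P'_i = P_i ⊕ C_i ⊕ C'_i.
P'[1]: 0x01 ⊕ 0x4C ⊕ 0x52 = 0x1F.
P'[2]: 0x6C ⊕ 0xF1 ⊕ 0x9D = 0x00.

P'[1] = 0x1F, P'[2] = 0x00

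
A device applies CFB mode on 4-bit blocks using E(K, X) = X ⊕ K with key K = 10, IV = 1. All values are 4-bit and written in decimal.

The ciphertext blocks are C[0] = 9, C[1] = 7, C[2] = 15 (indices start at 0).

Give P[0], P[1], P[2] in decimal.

P[0] = 2, P[1] = 4, P[2] = 2

CFB decryption: P_i = C_i ⊕ E(K, C_{i−1}), with C_{−1} = IV.
P[0]: E(K, 1) = 11; 9 ⊕ 11 = 2.
P[1]: E(K, 9) = 3; 7 ⊕ 3 = 4.
P[2]: E(K, 7) = 13; 15 ⊕ 13 = 2.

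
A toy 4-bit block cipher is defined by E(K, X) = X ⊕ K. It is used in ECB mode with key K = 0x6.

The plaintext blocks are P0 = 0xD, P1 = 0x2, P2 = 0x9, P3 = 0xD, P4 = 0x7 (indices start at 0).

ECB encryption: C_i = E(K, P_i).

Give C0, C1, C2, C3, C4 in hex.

C0 = 0xB, C1 = 0x4, C2 = 0xF, C3 = 0xB, C4 = 0x1

C0: E(K, 0xD) = 0xB.
C1: E(K, 0x2) = 0x4.
C2: E(K, 0x9) = 0xF.
C3: E(K, 0xD) = 0xB.
C4: E(K, 0x7) = 0x1.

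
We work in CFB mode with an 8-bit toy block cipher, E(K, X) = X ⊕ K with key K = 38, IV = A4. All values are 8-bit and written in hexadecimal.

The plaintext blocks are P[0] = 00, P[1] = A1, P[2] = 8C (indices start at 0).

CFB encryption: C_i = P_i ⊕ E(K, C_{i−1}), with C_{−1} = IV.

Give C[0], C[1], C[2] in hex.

C[0]: E(K, A4) = 9C; 00 ⊕ 9C = 9C.
C[1]: E(K, 9C) = A4; A1 ⊕ A4 = 05.
C[2]: E(K, 05) = 3D; 8C ⊕ 3D = B1.

C[0] = 9C, C[1] = 05, C[2] = B1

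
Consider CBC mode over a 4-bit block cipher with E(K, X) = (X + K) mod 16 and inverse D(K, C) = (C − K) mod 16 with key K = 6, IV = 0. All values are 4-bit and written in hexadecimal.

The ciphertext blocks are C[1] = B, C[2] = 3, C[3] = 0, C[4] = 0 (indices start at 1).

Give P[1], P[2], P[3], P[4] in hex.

P[1] = 5, P[2] = 6, P[3] = 9, P[4] = A

CBC decryption: P_i = D(K, C_i) ⊕ C_{i−1}, with C_{0} = IV.
P[1]: D(K, B) = 5; 5 ⊕ 0 = 5.
P[2]: D(K, 3) = D; D ⊕ B = 6.
P[3]: D(K, 0) = A; A ⊕ 3 = 9.
P[4]: D(K, 0) = A; A ⊕ 0 = A.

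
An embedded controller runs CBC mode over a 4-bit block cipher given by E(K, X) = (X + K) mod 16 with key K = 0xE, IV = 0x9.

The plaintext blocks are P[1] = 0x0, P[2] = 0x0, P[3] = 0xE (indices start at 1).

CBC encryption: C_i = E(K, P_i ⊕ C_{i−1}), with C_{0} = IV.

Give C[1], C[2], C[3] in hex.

C[1]: P[1] ⊕ 0x9 = 0x9; E(K, 0x9) = 0x7.
C[2]: P[2] ⊕ 0x7 = 0x7; E(K, 0x7) = 0x5.
C[3]: P[3] ⊕ 0x5 = 0xB; E(K, 0xB) = 0x9.

C[1] = 0x7, C[2] = 0x5, C[3] = 0x9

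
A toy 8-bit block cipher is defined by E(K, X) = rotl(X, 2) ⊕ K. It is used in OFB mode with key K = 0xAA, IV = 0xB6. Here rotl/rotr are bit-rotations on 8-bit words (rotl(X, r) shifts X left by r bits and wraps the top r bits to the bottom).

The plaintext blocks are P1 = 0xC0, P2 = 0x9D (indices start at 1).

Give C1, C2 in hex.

C1 = 0xB0, C2 = 0xF6

OFB encryption: S_i = E(K, S_{i−1}) with S_{0} = IV; C_i = P_i ⊕ S_i.
C1: S = E(K, 0xB6) = 0x70; 0xC0 ⊕ 0x70 = 0xB0.
C2: S = E(K, 0x70) = 0x6B; 0x9D ⊕ 0x6B = 0xF6.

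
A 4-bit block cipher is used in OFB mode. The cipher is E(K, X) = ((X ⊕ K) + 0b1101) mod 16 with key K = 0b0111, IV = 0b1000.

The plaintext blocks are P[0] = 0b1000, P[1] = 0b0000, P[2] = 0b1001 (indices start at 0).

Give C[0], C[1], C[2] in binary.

C[0] = 0b0100, C[1] = 0b1000, C[2] = 0b0101

OFB encryption: S_i = E(K, S_{i−1}) with S_{−1} = IV; C_i = P_i ⊕ S_i.
C[0]: S = E(K, 0b1000) = 0b1100; 0b1000 ⊕ 0b1100 = 0b0100.
C[1]: S = E(K, 0b1100) = 0b1000; 0b0000 ⊕ 0b1000 = 0b1000.
C[2]: S = E(K, 0b1000) = 0b1100; 0b1001 ⊕ 0b1100 = 0b0101.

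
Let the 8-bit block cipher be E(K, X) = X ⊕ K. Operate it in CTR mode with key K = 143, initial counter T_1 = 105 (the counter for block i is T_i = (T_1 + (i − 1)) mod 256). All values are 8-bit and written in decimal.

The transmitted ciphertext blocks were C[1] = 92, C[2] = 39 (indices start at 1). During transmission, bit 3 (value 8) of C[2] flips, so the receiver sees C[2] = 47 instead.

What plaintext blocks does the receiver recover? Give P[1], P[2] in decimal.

CTR decryption: S_i = E(K, T_i) where T_i is the counter for block i; P_i = C_i ⊕ S_i.
Only C[2] changed, to 47. In CTR, a change in C_i flips the same bit in P_i only; the keystream is unaffected. Decrypting the received ciphertext:
P[1]: T = 105, S = E(K, T) = 230; 92 ⊕ 230 = 186.
P[2]: T = 106, S = E(K, T) = 229; 47 ⊕ 229 = 202.
Blocks that differ from the original plaintext: P[2].

P[1] = 186, P[2] = 202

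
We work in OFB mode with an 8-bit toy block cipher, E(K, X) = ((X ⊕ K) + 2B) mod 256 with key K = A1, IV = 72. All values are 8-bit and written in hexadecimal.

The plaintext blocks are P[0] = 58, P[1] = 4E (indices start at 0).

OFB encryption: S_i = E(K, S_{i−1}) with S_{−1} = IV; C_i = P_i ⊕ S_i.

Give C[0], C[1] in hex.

C[0] = A6, C[1] = C4

C[0]: S = E(K, 72) = FE; 58 ⊕ FE = A6.
C[1]: S = E(K, FE) = 8A; 4E ⊕ 8A = C4.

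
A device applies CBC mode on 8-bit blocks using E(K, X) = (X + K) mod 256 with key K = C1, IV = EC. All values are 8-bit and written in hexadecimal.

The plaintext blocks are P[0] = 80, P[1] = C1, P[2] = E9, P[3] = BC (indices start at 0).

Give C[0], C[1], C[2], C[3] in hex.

C[0] = 2D, C[1] = AD, C[2] = 05, C[3] = 7A

CBC encryption: C_i = E(K, P_i ⊕ C_{i−1}), with C_{−1} = IV.
C[0]: P[0] ⊕ EC = 6C; E(K, 6C) = 2D.
C[1]: P[1] ⊕ 2D = EC; E(K, EC) = AD.
C[2]: P[2] ⊕ AD = 44; E(K, 44) = 05.
C[3]: P[3] ⊕ 05 = B9; E(K, B9) = 7A.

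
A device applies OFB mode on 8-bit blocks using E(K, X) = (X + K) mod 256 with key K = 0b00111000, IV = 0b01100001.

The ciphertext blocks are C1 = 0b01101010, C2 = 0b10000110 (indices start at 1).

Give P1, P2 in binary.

P1 = 0b11110011, P2 = 0b01010111

OFB decryption: S_i = E(K, S_{i−1}) with S_{0} = IV; P_i = C_i ⊕ S_i.
P1: S = E(K, 0b01100001) = 0b10011001; 0b01101010 ⊕ 0b10011001 = 0b11110011.
P2: S = E(K, 0b10011001) = 0b11010001; 0b10000110 ⊕ 0b11010001 = 0b01010111.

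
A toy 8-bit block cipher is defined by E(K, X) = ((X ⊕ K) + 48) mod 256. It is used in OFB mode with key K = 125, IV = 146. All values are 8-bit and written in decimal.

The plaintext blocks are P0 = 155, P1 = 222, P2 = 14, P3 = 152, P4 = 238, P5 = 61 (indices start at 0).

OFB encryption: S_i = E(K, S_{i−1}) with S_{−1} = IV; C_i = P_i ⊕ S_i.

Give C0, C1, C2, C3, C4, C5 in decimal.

C0: S = E(K, 146) = 31; 155 ⊕ 31 = 132.
C1: S = E(K, 31) = 146; 222 ⊕ 146 = 76.
C2: S = E(K, 146) = 31; 14 ⊕ 31 = 17.
C3: S = E(K, 31) = 146; 152 ⊕ 146 = 10.
C4: S = E(K, 146) = 31; 238 ⊕ 31 = 241.
C5: S = E(K, 31) = 146; 61 ⊕ 146 = 175.

C0 = 132, C1 = 76, C2 = 17, C3 = 10, C4 = 241, C5 = 175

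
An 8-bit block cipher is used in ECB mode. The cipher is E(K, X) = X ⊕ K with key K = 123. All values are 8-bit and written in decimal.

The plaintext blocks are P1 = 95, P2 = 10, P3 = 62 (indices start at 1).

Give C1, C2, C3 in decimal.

ECB encryption: C_i = E(K, P_i).
C1: E(K, 95) = 36.
C2: E(K, 10) = 113.
C3: E(K, 62) = 69.

C1 = 36, C2 = 113, C3 = 69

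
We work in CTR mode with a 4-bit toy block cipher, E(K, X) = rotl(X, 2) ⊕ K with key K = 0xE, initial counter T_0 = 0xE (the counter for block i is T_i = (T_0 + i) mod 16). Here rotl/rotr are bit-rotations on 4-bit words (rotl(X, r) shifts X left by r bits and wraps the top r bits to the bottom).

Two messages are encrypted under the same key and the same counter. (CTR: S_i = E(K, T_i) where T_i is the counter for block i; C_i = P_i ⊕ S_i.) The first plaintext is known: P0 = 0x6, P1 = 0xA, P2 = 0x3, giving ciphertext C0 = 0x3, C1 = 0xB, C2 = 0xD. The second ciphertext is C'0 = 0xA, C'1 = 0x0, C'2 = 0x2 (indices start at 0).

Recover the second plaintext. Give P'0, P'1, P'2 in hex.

P'0 = 0xF, P'1 = 0x1, P'2 = 0xC

In CTR with a reused counter, both messages share the same keystream S_i, so C_i ⊕ C'_i = P_i ⊕ P'_i and thus P'_i = P_i ⊕ C_i ⊕ C'_i.
P'0: 0x6 ⊕ 0x3 ⊕ 0xA = 0xF.
P'1: 0xA ⊕ 0xB ⊕ 0x0 = 0x1.
P'2: 0x3 ⊕ 0xD ⊕ 0x2 = 0xC.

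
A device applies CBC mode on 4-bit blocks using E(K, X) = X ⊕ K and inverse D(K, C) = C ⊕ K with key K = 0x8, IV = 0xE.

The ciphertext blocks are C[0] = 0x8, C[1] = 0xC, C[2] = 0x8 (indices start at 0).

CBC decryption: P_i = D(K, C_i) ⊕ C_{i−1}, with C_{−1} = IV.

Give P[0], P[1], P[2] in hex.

P[0]: D(K, 0x8) = 0x0; 0x0 ⊕ 0xE = 0xE.
P[1]: D(K, 0xC) = 0x4; 0x4 ⊕ 0x8 = 0xC.
P[2]: D(K, 0x8) = 0x0; 0x0 ⊕ 0xC = 0xC.

P[0] = 0xE, P[1] = 0xC, P[2] = 0xC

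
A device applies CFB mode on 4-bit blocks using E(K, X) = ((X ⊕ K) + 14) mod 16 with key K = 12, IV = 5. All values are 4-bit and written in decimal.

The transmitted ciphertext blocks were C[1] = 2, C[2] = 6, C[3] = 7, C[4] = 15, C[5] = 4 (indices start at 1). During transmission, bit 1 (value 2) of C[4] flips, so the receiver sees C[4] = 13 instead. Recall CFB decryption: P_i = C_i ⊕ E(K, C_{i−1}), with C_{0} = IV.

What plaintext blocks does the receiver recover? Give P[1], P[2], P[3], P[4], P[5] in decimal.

Only C[4] changed, to 13. In CFB, a change in C_i flips the same bit in P_i and garbles P_{i+1}. Decrypting the received ciphertext:
P[1]: E(K, 5) = 7; 2 ⊕ 7 = 5.
P[2]: E(K, 2) = 12; 6 ⊕ 12 = 10.
P[3]: E(K, 6) = 8; 7 ⊕ 8 = 15.
P[4]: E(K, 7) = 9; 13 ⊕ 9 = 4.
P[5]: E(K, 13) = 15; 4 ⊕ 15 = 11.
Blocks that differ from the original plaintext: P[4], P[5].

P[1] = 5, P[2] = 10, P[3] = 15, P[4] = 4, P[5] = 11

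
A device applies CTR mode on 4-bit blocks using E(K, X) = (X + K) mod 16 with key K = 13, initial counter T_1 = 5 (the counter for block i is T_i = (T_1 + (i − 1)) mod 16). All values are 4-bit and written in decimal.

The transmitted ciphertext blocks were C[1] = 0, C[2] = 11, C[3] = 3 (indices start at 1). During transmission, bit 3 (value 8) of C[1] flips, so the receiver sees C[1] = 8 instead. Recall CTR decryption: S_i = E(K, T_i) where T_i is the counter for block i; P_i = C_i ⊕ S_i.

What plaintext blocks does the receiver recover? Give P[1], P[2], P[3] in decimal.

Only C[1] changed, to 8. In CTR, a change in C_i flips the same bit in P_i only; the keystream is unaffected. Decrypting the received ciphertext:
P[1]: T = 5, S = E(K, T) = 2; 8 ⊕ 2 = 10.
P[2]: T = 6, S = E(K, T) = 3; 11 ⊕ 3 = 8.
P[3]: T = 7, S = E(K, T) = 4; 3 ⊕ 4 = 7.
Blocks that differ from the original plaintext: P[1].

P[1] = 10, P[2] = 8, P[3] = 7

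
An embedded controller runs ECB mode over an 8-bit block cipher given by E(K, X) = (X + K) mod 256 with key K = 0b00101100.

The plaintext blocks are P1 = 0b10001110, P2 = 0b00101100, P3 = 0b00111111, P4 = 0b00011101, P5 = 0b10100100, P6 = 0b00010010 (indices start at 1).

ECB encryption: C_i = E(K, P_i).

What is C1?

C1: E(K, 0b10001110) = 0b10111010.

C1 = 0b10111010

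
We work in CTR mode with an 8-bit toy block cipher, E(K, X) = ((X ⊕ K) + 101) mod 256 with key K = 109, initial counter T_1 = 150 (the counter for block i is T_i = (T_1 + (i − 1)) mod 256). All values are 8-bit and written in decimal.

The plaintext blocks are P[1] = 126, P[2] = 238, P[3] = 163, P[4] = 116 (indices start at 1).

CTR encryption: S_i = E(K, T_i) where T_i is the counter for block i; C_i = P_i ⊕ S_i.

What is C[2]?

C[2] = 177

C[1]: T = 150, S = E(K, T) = 96; 126 ⊕ 96 = 30.
C[2]: T = 151, S = E(K, T) = 95; 238 ⊕ 95 = 177.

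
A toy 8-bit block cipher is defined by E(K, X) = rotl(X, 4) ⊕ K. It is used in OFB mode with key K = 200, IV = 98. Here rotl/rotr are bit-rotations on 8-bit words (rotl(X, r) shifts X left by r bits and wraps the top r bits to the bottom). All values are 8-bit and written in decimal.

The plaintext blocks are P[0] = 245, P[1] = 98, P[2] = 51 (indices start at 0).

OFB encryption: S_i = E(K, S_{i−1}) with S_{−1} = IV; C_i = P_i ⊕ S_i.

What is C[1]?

C[1] = 68

C[0]: S = E(K, 98) = 238; 245 ⊕ 238 = 27.
C[1]: S = E(K, 238) = 38; 98 ⊕ 38 = 68.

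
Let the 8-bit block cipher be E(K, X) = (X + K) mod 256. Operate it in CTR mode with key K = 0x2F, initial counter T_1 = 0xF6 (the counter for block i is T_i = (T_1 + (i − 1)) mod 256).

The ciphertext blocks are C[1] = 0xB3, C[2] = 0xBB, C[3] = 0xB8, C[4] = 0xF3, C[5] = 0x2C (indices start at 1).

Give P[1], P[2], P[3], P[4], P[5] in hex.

CTR decryption: S_i = E(K, T_i) where T_i is the counter for block i; P_i = C_i ⊕ S_i.
P[1]: T = 0xF6, S = E(K, T) = 0x25; 0xB3 ⊕ 0x25 = 0x96.
P[2]: T = 0xF7, S = E(K, T) = 0x26; 0xBB ⊕ 0x26 = 0x9D.
P[3]: T = 0xF8, S = E(K, T) = 0x27; 0xB8 ⊕ 0x27 = 0x9F.
P[4]: T = 0xF9, S = E(K, T) = 0x28; 0xF3 ⊕ 0x28 = 0xDB.
P[5]: T = 0xFA, S = E(K, T) = 0x29; 0x2C ⊕ 0x29 = 0x05.

P[1] = 0x96, P[2] = 0x9D, P[3] = 0x9F, P[4] = 0xDB, P[5] = 0x05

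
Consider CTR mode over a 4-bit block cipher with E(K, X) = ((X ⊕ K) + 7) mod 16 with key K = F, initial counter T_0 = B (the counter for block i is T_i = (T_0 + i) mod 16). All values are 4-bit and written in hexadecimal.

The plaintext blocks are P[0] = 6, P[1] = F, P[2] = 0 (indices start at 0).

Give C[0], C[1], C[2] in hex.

C[0] = D, C[1] = 5, C[2] = 9

CTR encryption: S_i = E(K, T_i) where T_i is the counter for block i; C_i = P_i ⊕ S_i.
C[0]: T = B, S = E(K, T) = B; 6 ⊕ B = D.
C[1]: T = C, S = E(K, T) = A; F ⊕ A = 5.
C[2]: T = D, S = E(K, T) = 9; 0 ⊕ 9 = 9.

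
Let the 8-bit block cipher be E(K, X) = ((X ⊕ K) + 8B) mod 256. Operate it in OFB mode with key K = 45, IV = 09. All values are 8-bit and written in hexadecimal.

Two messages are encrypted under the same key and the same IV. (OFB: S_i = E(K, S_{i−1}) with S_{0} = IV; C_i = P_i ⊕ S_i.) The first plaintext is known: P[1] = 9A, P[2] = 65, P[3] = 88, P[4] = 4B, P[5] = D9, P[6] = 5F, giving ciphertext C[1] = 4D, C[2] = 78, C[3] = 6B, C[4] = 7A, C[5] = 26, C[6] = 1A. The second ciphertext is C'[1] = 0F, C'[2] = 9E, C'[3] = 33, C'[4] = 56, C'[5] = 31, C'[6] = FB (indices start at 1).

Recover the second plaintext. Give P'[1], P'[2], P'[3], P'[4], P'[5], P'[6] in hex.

P'[1] = D8, P'[2] = 83, P'[3] = D0, P'[4] = 67, P'[5] = CE, P'[6] = BE

In OFB with a reused IV, both messages share the same keystream S_i, so C_i ⊕ C'_i = P_i ⊕ P'_i and thus P'_i = P_i ⊕ C_i ⊕ C'_i.
P'[1]: 9A ⊕ 4D ⊕ 0F = D8.
P'[2]: 65 ⊕ 78 ⊕ 9E = 83.
P'[3]: 88 ⊕ 6B ⊕ 33 = D0.
P'[4]: 4B ⊕ 7A ⊕ 56 = 67.
P'[5]: D9 ⊕ 26 ⊕ 31 = CE.
P'[6]: 5F ⊕ 1A ⊕ FB = BE.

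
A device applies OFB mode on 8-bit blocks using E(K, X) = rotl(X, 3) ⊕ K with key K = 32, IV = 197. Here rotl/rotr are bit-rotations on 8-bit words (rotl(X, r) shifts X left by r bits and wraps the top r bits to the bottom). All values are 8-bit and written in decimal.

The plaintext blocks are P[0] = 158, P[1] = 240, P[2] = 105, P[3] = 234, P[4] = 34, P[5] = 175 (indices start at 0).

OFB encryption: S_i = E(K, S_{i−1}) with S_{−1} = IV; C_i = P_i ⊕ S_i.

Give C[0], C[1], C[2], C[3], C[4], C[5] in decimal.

C[0]: S = E(K, 197) = 14; 158 ⊕ 14 = 144.
C[1]: S = E(K, 14) = 80; 240 ⊕ 80 = 160.
C[2]: S = E(K, 80) = 162; 105 ⊕ 162 = 203.
C[3]: S = E(K, 162) = 53; 234 ⊕ 53 = 223.
C[4]: S = E(K, 53) = 137; 34 ⊕ 137 = 171.
C[5]: S = E(K, 137) = 108; 175 ⊕ 108 = 195.

C[0] = 144, C[1] = 160, C[2] = 203, C[3] = 223, C[4] = 171, C[5] = 195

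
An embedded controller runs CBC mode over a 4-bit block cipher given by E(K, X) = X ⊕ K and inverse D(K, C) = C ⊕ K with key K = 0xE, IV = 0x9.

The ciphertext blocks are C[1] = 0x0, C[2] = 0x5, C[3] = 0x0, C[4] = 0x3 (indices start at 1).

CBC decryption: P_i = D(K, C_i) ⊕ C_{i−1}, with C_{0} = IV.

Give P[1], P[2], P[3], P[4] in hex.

P[1]: D(K, 0x0) = 0xE; 0xE ⊕ 0x9 = 0x7.
P[2]: D(K, 0x5) = 0xB; 0xB ⊕ 0x0 = 0xB.
P[3]: D(K, 0x0) = 0xE; 0xE ⊕ 0x5 = 0xB.
P[4]: D(K, 0x3) = 0xD; 0xD ⊕ 0x0 = 0xD.

P[1] = 0x7, P[2] = 0xB, P[3] = 0xB, P[4] = 0xD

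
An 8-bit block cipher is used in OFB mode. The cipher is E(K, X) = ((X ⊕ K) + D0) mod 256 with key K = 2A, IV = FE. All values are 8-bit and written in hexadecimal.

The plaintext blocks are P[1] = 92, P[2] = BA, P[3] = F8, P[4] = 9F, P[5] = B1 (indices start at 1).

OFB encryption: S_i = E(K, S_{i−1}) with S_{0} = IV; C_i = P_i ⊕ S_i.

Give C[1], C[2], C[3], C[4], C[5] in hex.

C[1]: S = E(K, FE) = A4; 92 ⊕ A4 = 36.
C[2]: S = E(K, A4) = 5E; BA ⊕ 5E = E4.
C[3]: S = E(K, 5E) = 44; F8 ⊕ 44 = BC.
C[4]: S = E(K, 44) = 3E; 9F ⊕ 3E = A1.
C[5]: S = E(K, 3E) = E4; B1 ⊕ E4 = 55.

C[1] = 36, C[2] = E4, C[3] = BC, C[4] = A1, C[5] = 55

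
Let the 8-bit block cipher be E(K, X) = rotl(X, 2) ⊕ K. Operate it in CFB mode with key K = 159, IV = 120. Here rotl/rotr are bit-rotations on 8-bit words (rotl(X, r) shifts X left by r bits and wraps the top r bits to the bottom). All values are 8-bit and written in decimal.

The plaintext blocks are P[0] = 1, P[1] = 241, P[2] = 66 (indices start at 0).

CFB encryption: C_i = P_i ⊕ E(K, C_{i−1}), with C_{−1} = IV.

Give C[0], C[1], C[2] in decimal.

C[0] = 127, C[1] = 147, C[2] = 147

C[0]: E(K, 120) = 126; 1 ⊕ 126 = 127.
C[1]: E(K, 127) = 98; 241 ⊕ 98 = 147.
C[2]: E(K, 147) = 209; 66 ⊕ 209 = 147.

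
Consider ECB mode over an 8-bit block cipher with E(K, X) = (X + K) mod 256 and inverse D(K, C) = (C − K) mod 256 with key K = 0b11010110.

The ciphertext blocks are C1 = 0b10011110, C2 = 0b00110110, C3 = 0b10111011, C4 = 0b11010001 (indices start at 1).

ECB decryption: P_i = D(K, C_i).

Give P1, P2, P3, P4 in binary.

P1: D(K, 0b10011110) = 0b11001000.
P2: D(K, 0b00110110) = 0b01100000.
P3: D(K, 0b10111011) = 0b11100101.
P4: D(K, 0b11010001) = 0b11111011.

P1 = 0b11001000, P2 = 0b01100000, P3 = 0b11100101, P4 = 0b11111011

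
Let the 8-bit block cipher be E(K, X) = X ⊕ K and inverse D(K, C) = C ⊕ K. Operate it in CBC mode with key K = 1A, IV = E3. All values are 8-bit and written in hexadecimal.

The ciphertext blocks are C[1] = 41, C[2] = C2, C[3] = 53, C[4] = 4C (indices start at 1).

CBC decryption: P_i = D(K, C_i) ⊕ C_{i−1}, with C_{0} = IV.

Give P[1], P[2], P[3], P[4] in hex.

P[1]: D(K, 41) = 5B; 5B ⊕ E3 = B8.
P[2]: D(K, C2) = D8; D8 ⊕ 41 = 99.
P[3]: D(K, 53) = 49; 49 ⊕ C2 = 8B.
P[4]: D(K, 4C) = 56; 56 ⊕ 53 = 05.

P[1] = B8, P[2] = 99, P[3] = 8B, P[4] = 05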